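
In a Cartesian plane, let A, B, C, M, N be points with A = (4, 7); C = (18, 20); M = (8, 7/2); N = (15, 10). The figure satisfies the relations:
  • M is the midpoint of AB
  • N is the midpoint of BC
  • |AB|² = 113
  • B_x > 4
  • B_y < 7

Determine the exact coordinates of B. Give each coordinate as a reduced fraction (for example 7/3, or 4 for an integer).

1. B_x = 12  [B = 2·M−A = 2·(8, 7/2)−(4, 7)]
2. B_y = 0  [B = 2·M−A = 2·(8, 7/2)−(4, 7)]
   so B = (12, 0)

B = (12, 0)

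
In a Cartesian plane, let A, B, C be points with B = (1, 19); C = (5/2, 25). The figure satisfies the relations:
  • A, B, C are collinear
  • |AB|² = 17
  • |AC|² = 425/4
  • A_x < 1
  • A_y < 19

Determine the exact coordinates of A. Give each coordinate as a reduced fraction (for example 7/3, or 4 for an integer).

A = (0, 15)

1. A_x = 0  [[A, B, C are collinear ⇒ -6x+3/2y-45/2=0] ∩ [|A−(1, 19)|²=17]]
2. A_y = 15  [[A, B, C are collinear ⇒ -6x+3/2y-45/2=0] ∩ [|A−(1, 19)|²=17]]
   so A = (0, 15)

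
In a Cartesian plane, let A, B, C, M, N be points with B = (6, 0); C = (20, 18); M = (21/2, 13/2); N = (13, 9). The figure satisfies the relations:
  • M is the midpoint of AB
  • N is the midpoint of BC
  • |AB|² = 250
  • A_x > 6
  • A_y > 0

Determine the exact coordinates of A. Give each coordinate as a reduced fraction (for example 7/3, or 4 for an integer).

1. A_x = 15  [A = 2·M−B = 2·(21/2, 13/2)−(6, 0)]
2. A_y = 13  [A = 2·M−B = 2·(21/2, 13/2)−(6, 0)]
   so A = (15, 13)

A = (15, 13)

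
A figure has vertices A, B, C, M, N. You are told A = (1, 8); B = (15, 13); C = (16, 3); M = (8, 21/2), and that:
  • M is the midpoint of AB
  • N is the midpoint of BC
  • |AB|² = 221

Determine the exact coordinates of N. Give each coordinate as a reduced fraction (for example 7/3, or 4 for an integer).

N = (31/2, 8)

1. N_x = 31/2  [2·N = B+C = (15, 13)+(16, 3)]
2. N_y = 8  [2·N = B+C = (15, 13)+(16, 3)]
   so N = (31/2, 8)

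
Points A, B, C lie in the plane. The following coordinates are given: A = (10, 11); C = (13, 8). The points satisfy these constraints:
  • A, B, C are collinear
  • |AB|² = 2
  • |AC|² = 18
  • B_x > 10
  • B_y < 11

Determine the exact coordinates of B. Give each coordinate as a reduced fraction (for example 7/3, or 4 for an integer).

1. B_x = 11  [[A, B, C are collinear ⇒ -3x-3y+63=0] ∩ [|B−(10, 11)|²=2]]
2. B_y = 10  [[A, B, C are collinear ⇒ -3x-3y+63=0] ∩ [|B−(10, 11)|²=2]]
   so B = (11, 10)

B = (11, 10)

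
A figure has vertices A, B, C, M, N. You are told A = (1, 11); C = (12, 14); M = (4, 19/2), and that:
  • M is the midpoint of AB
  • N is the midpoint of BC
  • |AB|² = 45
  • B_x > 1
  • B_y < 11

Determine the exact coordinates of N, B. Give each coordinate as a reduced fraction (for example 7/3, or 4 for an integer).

1. B_x = 7  [B = 2·M−A = 2·(4, 19/2)−(1, 11)]
2. B_y = 8  [B = 2·M−A = 2·(4, 19/2)−(1, 11)]
   so B = (7, 8)
3. N_x = 19/2  [2·N = B+C = (7, 8)+(12, 14)]
4. N_y = 11  [2·N = B+C = (7, 8)+(12, 14)]
   so N = (19/2, 11)

N = (19/2, 11)
B = (7, 8)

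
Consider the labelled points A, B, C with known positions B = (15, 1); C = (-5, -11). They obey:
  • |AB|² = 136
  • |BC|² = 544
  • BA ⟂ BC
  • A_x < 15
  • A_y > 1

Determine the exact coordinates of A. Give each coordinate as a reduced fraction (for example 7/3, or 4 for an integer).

1. A_x = 9  [[BA ⟂ BC ⇒ -20x-12y+312=0] ∩ [|A−(15, 1)|²=136]]
2. A_y = 11  [[BA ⟂ BC ⇒ -20x-12y+312=0] ∩ [|A−(15, 1)|²=136]]
   so A = (9, 11)

A = (9, 11)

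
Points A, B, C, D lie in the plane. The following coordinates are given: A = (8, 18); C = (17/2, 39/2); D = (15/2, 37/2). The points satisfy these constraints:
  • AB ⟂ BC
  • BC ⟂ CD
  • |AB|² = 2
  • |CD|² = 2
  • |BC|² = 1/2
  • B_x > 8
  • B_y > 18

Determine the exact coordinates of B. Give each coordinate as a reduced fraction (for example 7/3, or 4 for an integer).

1. B_x = 9  [[BC ⟂ CD ⇒ 1x+1y-28=0] ∩ [|B−(8, 18)|²=2]]
2. B_y = 19  [[BC ⟂ CD ⇒ 1x+1y-28=0] ∩ [|B−(8, 18)|²=2]]
   so B = (9, 19)

B = (9, 19)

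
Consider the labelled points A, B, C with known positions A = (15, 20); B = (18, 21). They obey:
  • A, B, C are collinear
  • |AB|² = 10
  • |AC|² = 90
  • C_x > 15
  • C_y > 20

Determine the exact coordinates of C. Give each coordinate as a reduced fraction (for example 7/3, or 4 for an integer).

C = (24, 23)

1. C_x = 24  [[A, B, C are collinear ⇒ -1x+3y-45=0] ∩ [|C−(15, 20)|²=90]]
2. C_y = 23  [[A, B, C are collinear ⇒ -1x+3y-45=0] ∩ [|C−(15, 20)|²=90]]
   so C = (24, 23)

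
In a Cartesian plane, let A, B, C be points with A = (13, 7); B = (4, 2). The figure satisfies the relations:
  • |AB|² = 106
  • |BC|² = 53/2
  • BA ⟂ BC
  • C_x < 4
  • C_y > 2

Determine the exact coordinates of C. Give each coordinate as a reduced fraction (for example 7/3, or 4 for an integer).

C = (3/2, 13/2)

1. C_x = 3/2  [[BA ⟂ BC ⇒ 9x+5y-46=0] ∩ [|C−(4, 2)|²=53/2]]
2. C_y = 13/2  [[BA ⟂ BC ⇒ 9x+5y-46=0] ∩ [|C−(4, 2)|²=53/2]]
   so C = (3/2, 13/2)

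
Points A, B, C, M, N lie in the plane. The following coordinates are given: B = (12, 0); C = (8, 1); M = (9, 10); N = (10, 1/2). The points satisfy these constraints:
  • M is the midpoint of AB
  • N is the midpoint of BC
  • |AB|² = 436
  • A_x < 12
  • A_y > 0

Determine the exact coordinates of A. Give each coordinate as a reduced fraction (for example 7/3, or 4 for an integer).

A = (6, 20)

1. A_x = 6  [A = 2·M−B = 2·(9, 10)−(12, 0)]
2. A_y = 20  [A = 2·M−B = 2·(9, 10)−(12, 0)]
   so A = (6, 20)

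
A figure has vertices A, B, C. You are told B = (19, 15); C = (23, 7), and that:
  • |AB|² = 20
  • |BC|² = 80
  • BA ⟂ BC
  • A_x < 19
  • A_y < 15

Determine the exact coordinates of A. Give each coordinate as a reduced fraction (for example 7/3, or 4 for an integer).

A = (15, 13)

1. A_x = 15  [[BA ⟂ BC ⇒ 4x-8y+44=0] ∩ [|A−(19, 15)|²=20]]
2. A_y = 13  [[BA ⟂ BC ⇒ 4x-8y+44=0] ∩ [|A−(19, 15)|²=20]]
   so A = (15, 13)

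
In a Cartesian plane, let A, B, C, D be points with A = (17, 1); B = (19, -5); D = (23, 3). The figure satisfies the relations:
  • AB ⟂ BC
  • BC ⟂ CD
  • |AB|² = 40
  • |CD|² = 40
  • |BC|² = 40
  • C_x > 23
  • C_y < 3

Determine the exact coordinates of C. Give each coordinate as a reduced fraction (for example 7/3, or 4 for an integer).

C = (25, -3)

1. C_x = 25  [[AB ⟂ BC ⇒ 2x-6y-68=0] ∩ [|C−(23, 3)|²=40]]
2. C_y = -3  [[AB ⟂ BC ⇒ 2x-6y-68=0] ∩ [|C−(23, 3)|²=40]]
   so C = (25, -3)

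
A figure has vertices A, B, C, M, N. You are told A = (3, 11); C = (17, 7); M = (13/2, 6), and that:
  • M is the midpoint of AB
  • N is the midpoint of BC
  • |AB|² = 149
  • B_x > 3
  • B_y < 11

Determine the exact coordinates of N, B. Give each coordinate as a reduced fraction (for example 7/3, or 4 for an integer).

1. B_x = 10  [B = 2·M−A = 2·(13/2, 6)−(3, 11)]
2. B_y = 1  [B = 2·M−A = 2·(13/2, 6)−(3, 11)]
   so B = (10, 1)
3. N_x = 27/2  [2·N = B+C = (10, 1)+(17, 7)]
4. N_y = 4  [2·N = B+C = (10, 1)+(17, 7)]
   so N = (27/2, 4)

N = (27/2, 4)
B = (10, 1)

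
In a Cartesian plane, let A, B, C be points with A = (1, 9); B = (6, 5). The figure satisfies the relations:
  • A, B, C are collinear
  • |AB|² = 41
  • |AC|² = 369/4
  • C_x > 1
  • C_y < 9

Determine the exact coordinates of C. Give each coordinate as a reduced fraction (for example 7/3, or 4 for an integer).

C = (17/2, 3)

1. C_x = 17/2  [[A, B, C are collinear ⇒ 4x+5y-49=0] ∩ [|C−(1, 9)|²=369/4]]
2. C_y = 3  [[A, B, C are collinear ⇒ 4x+5y-49=0] ∩ [|C−(1, 9)|²=369/4]]
   so C = (17/2, 3)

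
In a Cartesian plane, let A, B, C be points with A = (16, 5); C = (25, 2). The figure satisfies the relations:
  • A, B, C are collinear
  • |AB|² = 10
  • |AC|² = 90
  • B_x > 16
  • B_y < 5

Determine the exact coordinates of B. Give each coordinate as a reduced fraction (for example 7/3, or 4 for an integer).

1. B_x = 19  [[A, B, C are collinear ⇒ -3x-9y+93=0] ∩ [|B−(16, 5)|²=10]]
2. B_y = 4  [[A, B, C are collinear ⇒ -3x-9y+93=0] ∩ [|B−(16, 5)|²=10]]
   so B = (19, 4)

B = (19, 4)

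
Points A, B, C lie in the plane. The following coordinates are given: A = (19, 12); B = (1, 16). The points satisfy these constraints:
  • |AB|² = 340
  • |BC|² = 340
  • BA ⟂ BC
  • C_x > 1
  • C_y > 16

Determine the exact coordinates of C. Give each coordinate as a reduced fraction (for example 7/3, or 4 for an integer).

C = (5, 34)

1. C_x = 5  [[BA ⟂ BC ⇒ 18x-4y+46=0] ∩ [|C−(1, 16)|²=340]]
2. C_y = 34  [[BA ⟂ BC ⇒ 18x-4y+46=0] ∩ [|C−(1, 16)|²=340]]
   so C = (5, 34)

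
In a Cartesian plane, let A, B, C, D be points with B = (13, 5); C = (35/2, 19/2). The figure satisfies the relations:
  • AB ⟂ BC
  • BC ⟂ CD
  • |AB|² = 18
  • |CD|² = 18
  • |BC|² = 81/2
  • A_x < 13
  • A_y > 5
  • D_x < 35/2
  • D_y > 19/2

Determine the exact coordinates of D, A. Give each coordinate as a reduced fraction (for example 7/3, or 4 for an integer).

D = (29/2, 25/2)
A = (10, 8)

1. D_x = 29/2  [[BC ⟂ CD ⇒ 9/2x+9/2y-243/2=0] ∩ [|D−(35/2, 19/2)|²=18]]
2. D_y = 25/2  [[BC ⟂ CD ⇒ 9/2x+9/2y-243/2=0] ∩ [|D−(35/2, 19/2)|²=18]]
   so D = (29/2, 25/2)
3. A_x = 10  [[AB ⟂ BC ⇒ -9/2x-9/2y+81=0] ∩ [|A−(13, 5)|²=18]]
4. A_y = 8  [[AB ⟂ BC ⇒ -9/2x-9/2y+81=0] ∩ [|A−(13, 5)|²=18]]
   so A = (10, 8)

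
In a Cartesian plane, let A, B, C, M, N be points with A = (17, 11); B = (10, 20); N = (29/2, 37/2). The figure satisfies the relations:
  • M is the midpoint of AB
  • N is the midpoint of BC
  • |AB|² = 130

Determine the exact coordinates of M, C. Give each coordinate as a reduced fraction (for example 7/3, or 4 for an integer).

M = (27/2, 31/2)
C = (19, 17)

1. M_x = 27/2  [2·M = A+B = (17, 11)+(10, 20)]
2. M_y = 31/2  [2·M = A+B = (17, 11)+(10, 20)]
   so M = (27/2, 31/2)
3. C_x = 19  [C = 2·N−B = 2·(29/2, 37/2)−(10, 20)]
4. C_y = 17  [C = 2·N−B = 2·(29/2, 37/2)−(10, 20)]
   so C = (19, 17)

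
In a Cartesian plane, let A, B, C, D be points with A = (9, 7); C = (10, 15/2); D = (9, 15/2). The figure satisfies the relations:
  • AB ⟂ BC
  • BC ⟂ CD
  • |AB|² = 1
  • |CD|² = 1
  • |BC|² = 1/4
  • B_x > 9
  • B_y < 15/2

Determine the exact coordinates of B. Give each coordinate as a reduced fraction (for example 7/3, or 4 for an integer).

1. B_x = 10  [[BC ⟂ CD ⇒ 1x-10=0] ∩ [|B−(9, 7)|²=1]]
2. B_y = 7  [[BC ⟂ CD ⇒ 1x-10=0] ∩ [|B−(9, 7)|²=1]]
   so B = (10, 7)

B = (10, 7)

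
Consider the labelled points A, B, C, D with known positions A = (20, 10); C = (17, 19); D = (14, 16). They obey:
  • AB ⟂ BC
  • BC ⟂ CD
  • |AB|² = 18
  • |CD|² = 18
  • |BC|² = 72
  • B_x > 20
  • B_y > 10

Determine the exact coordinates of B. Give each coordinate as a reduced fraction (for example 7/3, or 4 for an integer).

1. B_x = 23  [[BC ⟂ CD ⇒ 3x+3y-108=0] ∩ [|B−(20, 10)|²=18]]
2. B_y = 13  [[BC ⟂ CD ⇒ 3x+3y-108=0] ∩ [|B−(20, 10)|²=18]]
   so B = (23, 13)

B = (23, 13)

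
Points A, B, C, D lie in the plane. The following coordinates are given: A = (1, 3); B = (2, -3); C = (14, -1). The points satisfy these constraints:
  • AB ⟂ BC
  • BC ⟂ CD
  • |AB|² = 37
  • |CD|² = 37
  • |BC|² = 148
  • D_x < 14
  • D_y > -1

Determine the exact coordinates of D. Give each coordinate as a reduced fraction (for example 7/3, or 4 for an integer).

D = (13, 5)

1. D_x = 13  [[BC ⟂ CD ⇒ 12x+2y-166=0] ∩ [|D−(14, -1)|²=37]]
2. D_y = 5  [[BC ⟂ CD ⇒ 12x+2y-166=0] ∩ [|D−(14, -1)|²=37]]
   so D = (13, 5)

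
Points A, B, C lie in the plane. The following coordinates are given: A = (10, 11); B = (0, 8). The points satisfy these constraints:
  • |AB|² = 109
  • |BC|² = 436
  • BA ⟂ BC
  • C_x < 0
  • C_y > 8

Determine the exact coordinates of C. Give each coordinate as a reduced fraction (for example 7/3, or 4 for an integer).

C = (-6, 28)

1. C_x = -6  [[BA ⟂ BC ⇒ 10x+3y-24=0] ∩ [|C−(0, 8)|²=436]]
2. C_y = 28  [[BA ⟂ BC ⇒ 10x+3y-24=0] ∩ [|C−(0, 8)|²=436]]
   so C = (-6, 28)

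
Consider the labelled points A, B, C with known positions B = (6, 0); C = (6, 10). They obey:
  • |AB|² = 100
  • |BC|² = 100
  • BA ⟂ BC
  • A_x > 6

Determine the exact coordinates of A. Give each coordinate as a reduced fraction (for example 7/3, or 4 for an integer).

A = (16, 0)

1. A_x = 16  [[BA ⟂ BC ⇒ 10y=0] ∩ [|A−(6, 0)|²=100]]
2. A_y = 0  [[BA ⟂ BC ⇒ 10y=0] ∩ [|A−(6, 0)|²=100]]
   so A = (16, 0)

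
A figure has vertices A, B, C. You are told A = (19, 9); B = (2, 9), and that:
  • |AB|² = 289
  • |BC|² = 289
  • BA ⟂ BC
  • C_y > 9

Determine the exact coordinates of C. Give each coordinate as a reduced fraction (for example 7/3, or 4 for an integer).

C = (2, 26)

1. C_x = 2  [[BA ⟂ BC ⇒ 17x-34=0] ∩ [|C−(2, 9)|²=289]]
2. C_y = 26  [[BA ⟂ BC ⇒ 17x-34=0] ∩ [|C−(2, 9)|²=289]]
   so C = (2, 26)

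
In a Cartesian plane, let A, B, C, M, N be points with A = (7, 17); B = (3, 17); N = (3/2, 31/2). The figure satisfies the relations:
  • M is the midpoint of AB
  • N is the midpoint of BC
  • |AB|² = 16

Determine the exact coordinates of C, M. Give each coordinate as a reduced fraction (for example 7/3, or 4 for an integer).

1. M_x = 5  [2·M = A+B = (7, 17)+(3, 17)]
2. M_y = 17  [2·M = A+B = (7, 17)+(3, 17)]
   so M = (5, 17)
3. C_x = 0  [C = 2·N−B = 2·(3/2, 31/2)−(3, 17)]
4. C_y = 14  [C = 2·N−B = 2·(3/2, 31/2)−(3, 17)]
   so C = (0, 14)

C = (0, 14)
M = (5, 17)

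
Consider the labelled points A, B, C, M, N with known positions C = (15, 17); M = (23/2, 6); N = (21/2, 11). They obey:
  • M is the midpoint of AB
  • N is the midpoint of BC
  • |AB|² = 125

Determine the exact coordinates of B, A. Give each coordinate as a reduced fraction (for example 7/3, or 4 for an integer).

B = (6, 5)
A = (17, 7)

1. B_x = 6  [B = 2·N−C = 2·(21/2, 11)−(15, 17)]
2. B_y = 5  [B = 2·N−C = 2·(21/2, 11)−(15, 17)]
   so B = (6, 5)
3. A_x = 17  [A = 2·M−B = 2·(23/2, 6)−(6, 5)]
4. A_y = 7  [A = 2·M−B = 2·(23/2, 6)−(6, 5)]
   so A = (17, 7)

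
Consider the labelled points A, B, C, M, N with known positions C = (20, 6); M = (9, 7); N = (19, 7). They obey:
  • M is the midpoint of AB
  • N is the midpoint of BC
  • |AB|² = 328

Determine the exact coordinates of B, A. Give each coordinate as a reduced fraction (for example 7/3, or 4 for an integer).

1. B_x = 18  [B = 2·N−C = 2·(19, 7)−(20, 6)]
2. B_y = 8  [B = 2·N−C = 2·(19, 7)−(20, 6)]
   so B = (18, 8)
3. A_x = 0  [A = 2·M−B = 2·(9, 7)−(18, 8)]
4. A_y = 6  [A = 2·M−B = 2·(9, 7)−(18, 8)]
   so A = (0, 6)

B = (18, 8)
A = (0, 6)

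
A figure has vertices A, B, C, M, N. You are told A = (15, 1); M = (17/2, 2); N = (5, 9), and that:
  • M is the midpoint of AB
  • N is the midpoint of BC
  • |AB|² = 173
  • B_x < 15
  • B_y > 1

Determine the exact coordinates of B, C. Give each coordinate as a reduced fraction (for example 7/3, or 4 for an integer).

1. B_x = 2  [B = 2·M−A = 2·(17/2, 2)−(15, 1)]
2. B_y = 3  [B = 2·M−A = 2·(17/2, 2)−(15, 1)]
   so B = (2, 3)
3. C_x = 8  [C = 2·N−B = 2·(5, 9)−(2, 3)]
4. C_y = 15  [C = 2·N−B = 2·(5, 9)−(2, 3)]
   so C = (8, 15)

B = (2, 3)
C = (8, 15)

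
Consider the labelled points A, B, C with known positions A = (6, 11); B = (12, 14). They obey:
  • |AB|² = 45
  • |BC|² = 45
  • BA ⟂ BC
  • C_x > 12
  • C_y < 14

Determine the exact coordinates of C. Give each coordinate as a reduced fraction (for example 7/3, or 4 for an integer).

1. C_x = 15  [[BA ⟂ BC ⇒ -6x-3y+114=0] ∩ [|C−(12, 14)|²=45]]
2. C_y = 8  [[BA ⟂ BC ⇒ -6x-3y+114=0] ∩ [|C−(12, 14)|²=45]]
   so C = (15, 8)

C = (15, 8)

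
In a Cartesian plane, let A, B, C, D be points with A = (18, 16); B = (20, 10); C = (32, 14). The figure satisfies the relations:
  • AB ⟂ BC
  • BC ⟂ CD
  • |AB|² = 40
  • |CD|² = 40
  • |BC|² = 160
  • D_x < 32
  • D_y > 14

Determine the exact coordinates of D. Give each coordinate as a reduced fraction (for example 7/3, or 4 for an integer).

1. D_x = 30  [[BC ⟂ CD ⇒ 12x+4y-440=0] ∩ [|D−(32, 14)|²=40]]
2. D_y = 20  [[BC ⟂ CD ⇒ 12x+4y-440=0] ∩ [|D−(32, 14)|²=40]]
   so D = (30, 20)

D = (30, 20)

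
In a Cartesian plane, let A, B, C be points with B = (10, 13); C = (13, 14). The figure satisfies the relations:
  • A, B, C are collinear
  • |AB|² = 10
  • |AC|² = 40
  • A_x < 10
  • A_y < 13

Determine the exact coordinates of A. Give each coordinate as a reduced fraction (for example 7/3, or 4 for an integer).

A = (7, 12)

1. A_x = 7  [[A, B, C are collinear ⇒ -1x+3y-29=0] ∩ [|A−(10, 13)|²=10]]
2. A_y = 12  [[A, B, C are collinear ⇒ -1x+3y-29=0] ∩ [|A−(10, 13)|²=10]]
   so A = (7, 12)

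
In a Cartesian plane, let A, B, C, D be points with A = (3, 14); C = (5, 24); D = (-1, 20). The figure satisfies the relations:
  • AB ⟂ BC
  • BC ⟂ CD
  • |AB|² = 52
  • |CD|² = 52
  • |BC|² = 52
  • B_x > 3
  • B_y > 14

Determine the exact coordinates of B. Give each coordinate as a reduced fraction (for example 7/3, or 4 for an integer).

B = (9, 18)

1. B_x = 9  [[BC ⟂ CD ⇒ 6x+4y-126=0] ∩ [|B−(3, 14)|²=52]]
2. B_y = 18  [[BC ⟂ CD ⇒ 6x+4y-126=0] ∩ [|B−(3, 14)|²=52]]
   so B = (9, 18)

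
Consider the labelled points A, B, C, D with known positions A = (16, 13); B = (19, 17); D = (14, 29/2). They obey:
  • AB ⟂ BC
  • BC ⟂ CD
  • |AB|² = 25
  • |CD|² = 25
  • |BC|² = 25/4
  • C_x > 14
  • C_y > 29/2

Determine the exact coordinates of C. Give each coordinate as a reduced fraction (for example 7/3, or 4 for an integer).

1. C_x = 17  [[AB ⟂ BC ⇒ 3x+4y-125=0] ∩ [|C−(14, 29/2)|²=25]]
2. C_y = 37/2  [[AB ⟂ BC ⇒ 3x+4y-125=0] ∩ [|C−(14, 29/2)|²=25]]
   so C = (17, 37/2)

C = (17, 37/2)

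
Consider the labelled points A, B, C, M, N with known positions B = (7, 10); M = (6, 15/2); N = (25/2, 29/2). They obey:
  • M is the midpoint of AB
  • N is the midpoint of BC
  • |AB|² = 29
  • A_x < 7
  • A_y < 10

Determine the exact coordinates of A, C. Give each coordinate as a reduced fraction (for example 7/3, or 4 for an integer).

1. A_x = 5  [A = 2·M−B = 2·(6, 15/2)−(7, 10)]
2. A_y = 5  [A = 2·M−B = 2·(6, 15/2)−(7, 10)]
   so A = (5, 5)
3. C_x = 18  [C = 2·N−B = 2·(25/2, 29/2)−(7, 10)]
4. C_y = 19  [C = 2·N−B = 2·(25/2, 29/2)−(7, 10)]
   so C = (18, 19)

A = (5, 5)
C = (18, 19)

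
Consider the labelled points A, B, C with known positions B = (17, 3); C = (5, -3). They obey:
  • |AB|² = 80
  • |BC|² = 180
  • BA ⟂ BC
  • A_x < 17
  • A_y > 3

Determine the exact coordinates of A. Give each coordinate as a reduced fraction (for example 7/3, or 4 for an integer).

A = (13, 11)

1. A_x = 13  [[BA ⟂ BC ⇒ -12x-6y+222=0] ∩ [|A−(17, 3)|²=80]]
2. A_y = 11  [[BA ⟂ BC ⇒ -12x-6y+222=0] ∩ [|A−(17, 3)|²=80]]
   so A = (13, 11)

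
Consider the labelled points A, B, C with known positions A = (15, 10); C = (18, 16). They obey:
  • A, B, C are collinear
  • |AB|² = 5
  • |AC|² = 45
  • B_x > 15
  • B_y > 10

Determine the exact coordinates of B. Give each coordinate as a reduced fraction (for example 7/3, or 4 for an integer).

1. B_x = 16  [[A, B, C are collinear ⇒ 6x-3y-60=0] ∩ [|B−(15, 10)|²=5]]
2. B_y = 12  [[A, B, C are collinear ⇒ 6x-3y-60=0] ∩ [|B−(15, 10)|²=5]]
   so B = (16, 12)

B = (16, 12)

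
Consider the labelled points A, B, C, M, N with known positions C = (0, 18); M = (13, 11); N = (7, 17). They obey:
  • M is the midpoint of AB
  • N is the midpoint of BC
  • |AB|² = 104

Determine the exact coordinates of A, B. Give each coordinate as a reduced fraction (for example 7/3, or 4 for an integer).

A = (12, 6)
B = (14, 16)

1. B_x = 14  [B = 2·N−C = 2·(7, 17)−(0, 18)]
2. B_y = 16  [B = 2·N−C = 2·(7, 17)−(0, 18)]
   so B = (14, 16)
3. A_x = 12  [A = 2·M−B = 2·(13, 11)−(14, 16)]
4. A_y = 6  [A = 2·M−B = 2·(13, 11)−(14, 16)]
   so A = (12, 6)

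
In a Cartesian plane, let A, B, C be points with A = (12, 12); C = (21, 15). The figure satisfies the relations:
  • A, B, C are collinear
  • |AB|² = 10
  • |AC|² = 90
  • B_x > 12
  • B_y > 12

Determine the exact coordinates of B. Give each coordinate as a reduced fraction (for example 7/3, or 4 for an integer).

B = (15, 13)

1. B_x = 15  [[A, B, C are collinear ⇒ 3x-9y+72=0] ∩ [|B−(12, 12)|²=10]]
2. B_y = 13  [[A, B, C are collinear ⇒ 3x-9y+72=0] ∩ [|B−(12, 12)|²=10]]
   so B = (15, 13)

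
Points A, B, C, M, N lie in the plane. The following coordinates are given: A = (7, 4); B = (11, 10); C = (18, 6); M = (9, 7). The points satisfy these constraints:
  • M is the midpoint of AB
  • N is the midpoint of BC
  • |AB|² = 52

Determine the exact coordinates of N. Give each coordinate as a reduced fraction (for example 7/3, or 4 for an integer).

1. N_x = 29/2  [2·N = B+C = (11, 10)+(18, 6)]
2. N_y = 8  [2·N = B+C = (11, 10)+(18, 6)]
   so N = (29/2, 8)

N = (29/2, 8)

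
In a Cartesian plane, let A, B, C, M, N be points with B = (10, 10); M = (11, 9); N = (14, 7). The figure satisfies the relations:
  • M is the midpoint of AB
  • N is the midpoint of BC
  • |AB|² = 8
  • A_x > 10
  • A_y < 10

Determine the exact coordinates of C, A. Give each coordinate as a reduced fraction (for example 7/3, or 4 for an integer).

C = (18, 4)
A = (12, 8)

1. A_x = 12  [A = 2·M−B = 2·(11, 9)−(10, 10)]
2. A_y = 8  [A = 2·M−B = 2·(11, 9)−(10, 10)]
   so A = (12, 8)
3. C_x = 18  [C = 2·N−B = 2·(14, 7)−(10, 10)]
4. C_y = 4  [C = 2·N−B = 2·(14, 7)−(10, 10)]
   so C = (18, 4)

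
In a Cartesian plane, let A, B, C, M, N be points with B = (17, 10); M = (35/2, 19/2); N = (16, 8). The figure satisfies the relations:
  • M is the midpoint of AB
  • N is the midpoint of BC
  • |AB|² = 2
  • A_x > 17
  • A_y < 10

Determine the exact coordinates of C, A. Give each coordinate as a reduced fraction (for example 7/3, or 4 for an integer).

1. A_x = 18  [A = 2·M−B = 2·(35/2, 19/2)−(17, 10)]
2. A_y = 9  [A = 2·M−B = 2·(35/2, 19/2)−(17, 10)]
   so A = (18, 9)
3. C_x = 15  [C = 2·N−B = 2·(16, 8)−(17, 10)]
4. C_y = 6  [C = 2·N−B = 2·(16, 8)−(17, 10)]
   so C = (15, 6)

C = (15, 6)
A = (18, 9)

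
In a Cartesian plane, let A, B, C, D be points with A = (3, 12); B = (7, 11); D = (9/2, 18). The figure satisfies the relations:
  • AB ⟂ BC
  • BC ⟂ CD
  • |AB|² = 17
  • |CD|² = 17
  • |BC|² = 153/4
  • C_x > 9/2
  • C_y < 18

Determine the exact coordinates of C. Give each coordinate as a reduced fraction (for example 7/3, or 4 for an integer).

1. C_x = 17/2  [[AB ⟂ BC ⇒ 4x-1y-17=0] ∩ [|C−(9/2, 18)|²=17]]
2. C_y = 17  [[AB ⟂ BC ⇒ 4x-1y-17=0] ∩ [|C−(9/2, 18)|²=17]]
   so C = (17/2, 17)

C = (17/2, 17)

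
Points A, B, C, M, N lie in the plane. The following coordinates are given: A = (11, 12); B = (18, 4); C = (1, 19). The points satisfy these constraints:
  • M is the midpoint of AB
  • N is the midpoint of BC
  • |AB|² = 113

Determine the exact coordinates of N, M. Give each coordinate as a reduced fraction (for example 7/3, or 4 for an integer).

N = (19/2, 23/2)
M = (29/2, 8)

1. M_x = 29/2  [2·M = A+B = (11, 12)+(18, 4)]
2. M_y = 8  [2·M = A+B = (11, 12)+(18, 4)]
   so M = (29/2, 8)
3. N_x = 19/2  [2·N = B+C = (18, 4)+(1, 19)]
4. N_y = 23/2  [2·N = B+C = (18, 4)+(1, 19)]
   so N = (19/2, 23/2)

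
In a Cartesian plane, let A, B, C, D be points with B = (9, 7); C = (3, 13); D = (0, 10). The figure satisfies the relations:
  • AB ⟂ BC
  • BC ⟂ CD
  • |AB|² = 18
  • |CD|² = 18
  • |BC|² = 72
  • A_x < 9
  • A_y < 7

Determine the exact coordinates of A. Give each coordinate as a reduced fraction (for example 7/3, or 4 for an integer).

1. A_x = 6  [[AB ⟂ BC ⇒ 6x-6y-12=0] ∩ [|A−(9, 7)|²=18]]
2. A_y = 4  [[AB ⟂ BC ⇒ 6x-6y-12=0] ∩ [|A−(9, 7)|²=18]]
   so A = (6, 4)

A = (6, 4)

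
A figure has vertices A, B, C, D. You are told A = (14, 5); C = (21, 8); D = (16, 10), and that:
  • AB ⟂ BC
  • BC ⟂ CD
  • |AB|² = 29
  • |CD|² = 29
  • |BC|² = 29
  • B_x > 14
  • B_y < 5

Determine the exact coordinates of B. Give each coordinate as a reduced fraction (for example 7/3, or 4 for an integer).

B = (19, 3)

1. B_x = 19  [[BC ⟂ CD ⇒ 5x-2y-89=0] ∩ [|B−(14, 5)|²=29]]
2. B_y = 3  [[BC ⟂ CD ⇒ 5x-2y-89=0] ∩ [|B−(14, 5)|²=29]]
   so B = (19, 3)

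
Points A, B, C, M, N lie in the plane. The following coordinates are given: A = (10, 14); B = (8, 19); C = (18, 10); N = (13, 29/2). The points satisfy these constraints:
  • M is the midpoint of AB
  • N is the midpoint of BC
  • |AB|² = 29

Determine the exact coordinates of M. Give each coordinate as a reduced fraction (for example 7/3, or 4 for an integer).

M = (9, 33/2)

1. M_x = 9  [2·M = A+B = (10, 14)+(8, 19)]
2. M_y = 33/2  [2·M = A+B = (10, 14)+(8, 19)]
   so M = (9, 33/2)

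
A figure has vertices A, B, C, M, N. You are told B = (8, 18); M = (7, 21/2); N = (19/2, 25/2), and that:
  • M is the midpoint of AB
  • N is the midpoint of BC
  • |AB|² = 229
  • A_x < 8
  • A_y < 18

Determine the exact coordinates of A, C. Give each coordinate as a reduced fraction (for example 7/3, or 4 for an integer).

1. A_x = 6  [A = 2·M−B = 2·(7, 21/2)−(8, 18)]
2. A_y = 3  [A = 2·M−B = 2·(7, 21/2)−(8, 18)]
   so A = (6, 3)
3. C_x = 11  [C = 2·N−B = 2·(19/2, 25/2)−(8, 18)]
4. C_y = 7  [C = 2·N−B = 2·(19/2, 25/2)−(8, 18)]
   so C = (11, 7)

A = (6, 3)
C = (11, 7)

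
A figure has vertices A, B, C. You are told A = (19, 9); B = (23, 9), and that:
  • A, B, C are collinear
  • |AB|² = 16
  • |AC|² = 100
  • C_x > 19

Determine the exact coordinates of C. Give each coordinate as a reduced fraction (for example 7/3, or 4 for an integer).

C = (29, 9)

1. C_x = 29  [[A, B, C are collinear ⇒ 4y-36=0] ∩ [|C−(19, 9)|²=100]]
2. C_y = 9  [[A, B, C are collinear ⇒ 4y-36=0] ∩ [|C−(19, 9)|²=100]]
   so C = (29, 9)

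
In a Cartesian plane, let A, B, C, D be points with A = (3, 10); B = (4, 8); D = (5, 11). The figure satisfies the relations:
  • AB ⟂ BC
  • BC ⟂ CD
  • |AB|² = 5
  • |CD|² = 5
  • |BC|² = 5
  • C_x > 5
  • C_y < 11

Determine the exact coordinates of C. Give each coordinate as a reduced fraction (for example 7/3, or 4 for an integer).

1. C_x = 6  [[AB ⟂ BC ⇒ 1x-2y+12=0] ∩ [|C−(5, 11)|²=5]]
2. C_y = 9  [[AB ⟂ BC ⇒ 1x-2y+12=0] ∩ [|C−(5, 11)|²=5]]
   so C = (6, 9)

C = (6, 9)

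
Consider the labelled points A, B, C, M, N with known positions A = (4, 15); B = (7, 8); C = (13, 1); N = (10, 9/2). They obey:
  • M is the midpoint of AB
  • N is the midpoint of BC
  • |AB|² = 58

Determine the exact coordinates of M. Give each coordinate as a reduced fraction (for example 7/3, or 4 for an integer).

1. M_x = 11/2  [2·M = A+B = (4, 15)+(7, 8)]
2. M_y = 23/2  [2·M = A+B = (4, 15)+(7, 8)]
   so M = (11/2, 23/2)

M = (11/2, 23/2)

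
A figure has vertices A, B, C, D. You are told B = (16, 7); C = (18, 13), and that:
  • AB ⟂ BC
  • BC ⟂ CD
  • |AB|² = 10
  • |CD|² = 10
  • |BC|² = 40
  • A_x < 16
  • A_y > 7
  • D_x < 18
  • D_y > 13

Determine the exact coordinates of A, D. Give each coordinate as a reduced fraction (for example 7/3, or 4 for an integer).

A = (13, 8)
D = (15, 14)

1. A_x = 13  [[AB ⟂ BC ⇒ -2x-6y+74=0] ∩ [|A−(16, 7)|²=10]]
2. A_y = 8  [[AB ⟂ BC ⇒ -2x-6y+74=0] ∩ [|A−(16, 7)|²=10]]
   so A = (13, 8)
3. D_x = 15  [[BC ⟂ CD ⇒ 2x+6y-114=0] ∩ [|D−(18, 13)|²=10]]
4. D_y = 14  [[BC ⟂ CD ⇒ 2x+6y-114=0] ∩ [|D−(18, 13)|²=10]]
   so D = (15, 14)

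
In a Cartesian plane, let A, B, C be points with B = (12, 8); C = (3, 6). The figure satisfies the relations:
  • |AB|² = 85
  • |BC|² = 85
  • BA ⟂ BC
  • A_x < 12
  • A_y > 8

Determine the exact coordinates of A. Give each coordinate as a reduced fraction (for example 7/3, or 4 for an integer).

1. A_x = 10  [[BA ⟂ BC ⇒ -9x-2y+124=0] ∩ [|A−(12, 8)|²=85]]
2. A_y = 17  [[BA ⟂ BC ⇒ -9x-2y+124=0] ∩ [|A−(12, 8)|²=85]]
   so A = (10, 17)

A = (10, 17)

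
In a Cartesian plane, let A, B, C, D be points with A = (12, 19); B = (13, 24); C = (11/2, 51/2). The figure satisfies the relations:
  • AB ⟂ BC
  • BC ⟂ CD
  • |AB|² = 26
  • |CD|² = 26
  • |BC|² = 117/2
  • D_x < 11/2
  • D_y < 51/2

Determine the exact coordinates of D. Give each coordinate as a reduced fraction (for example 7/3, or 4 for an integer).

1. D_x = 9/2  [[BC ⟂ CD ⇒ -15/2x+3/2y+3=0] ∩ [|D−(11/2, 51/2)|²=26]]
2. D_y = 41/2  [[BC ⟂ CD ⇒ -15/2x+3/2y+3=0] ∩ [|D−(11/2, 51/2)|²=26]]
   so D = (9/2, 41/2)

D = (9/2, 41/2)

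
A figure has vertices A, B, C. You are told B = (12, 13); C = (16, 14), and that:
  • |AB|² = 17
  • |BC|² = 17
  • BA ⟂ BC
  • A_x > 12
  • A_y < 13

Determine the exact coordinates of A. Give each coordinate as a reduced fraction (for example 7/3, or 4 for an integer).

A = (13, 9)

1. A_x = 13  [[BA ⟂ BC ⇒ 4x+1y-61=0] ∩ [|A−(12, 13)|²=17]]
2. A_y = 9  [[BA ⟂ BC ⇒ 4x+1y-61=0] ∩ [|A−(12, 13)|²=17]]
   so A = (13, 9)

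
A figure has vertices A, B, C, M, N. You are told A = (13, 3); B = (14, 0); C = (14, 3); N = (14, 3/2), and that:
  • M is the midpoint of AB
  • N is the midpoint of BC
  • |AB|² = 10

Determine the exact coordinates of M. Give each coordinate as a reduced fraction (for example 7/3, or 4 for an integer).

M = (27/2, 3/2)

1. M_x = 27/2  [2·M = A+B = (13, 3)+(14, 0)]
2. M_y = 3/2  [2·M = A+B = (13, 3)+(14, 0)]
   so M = (27/2, 3/2)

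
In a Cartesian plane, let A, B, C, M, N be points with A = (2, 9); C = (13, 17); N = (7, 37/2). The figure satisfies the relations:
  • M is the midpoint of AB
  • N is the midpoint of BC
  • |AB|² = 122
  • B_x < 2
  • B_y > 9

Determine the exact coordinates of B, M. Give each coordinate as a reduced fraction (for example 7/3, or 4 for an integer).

B = (1, 20)
M = (3/2, 29/2)

1. B_x = 1  [B = 2·N−C = 2·(7, 37/2)−(13, 17)]
2. B_y = 20  [B = 2·N−C = 2·(7, 37/2)−(13, 17)]
   so B = (1, 20)
3. M_x = 3/2  [2·M = A+B = (2, 9)+(1, 20)]
4. M_y = 29/2  [2·M = A+B = (2, 9)+(1, 20)]
   so M = (3/2, 29/2)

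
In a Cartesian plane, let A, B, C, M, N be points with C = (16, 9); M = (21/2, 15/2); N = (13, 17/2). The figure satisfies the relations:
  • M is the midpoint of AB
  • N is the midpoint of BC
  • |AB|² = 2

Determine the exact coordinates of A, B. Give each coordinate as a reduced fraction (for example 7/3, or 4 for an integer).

1. B_x = 10  [B = 2·N−C = 2·(13, 17/2)−(16, 9)]
2. B_y = 8  [B = 2·N−C = 2·(13, 17/2)−(16, 9)]
   so B = (10, 8)
3. A_x = 11  [A = 2·M−B = 2·(21/2, 15/2)−(10, 8)]
4. A_y = 7  [A = 2·M−B = 2·(21/2, 15/2)−(10, 8)]
   so A = (11, 7)

A = (11, 7)
B = (10, 8)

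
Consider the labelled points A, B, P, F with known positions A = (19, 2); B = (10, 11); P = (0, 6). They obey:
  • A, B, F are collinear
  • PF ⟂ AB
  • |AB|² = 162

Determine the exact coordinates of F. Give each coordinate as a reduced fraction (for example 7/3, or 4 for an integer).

1. F_x = 15/2  [[A, B, F are collinear ⇒ -9x-9y+189=0] ∩ [PF ⟂ AB ⇒ -9x+9y-54=0]]
2. F_y = 27/2  [[A, B, F are collinear ⇒ -9x-9y+189=0] ∩ [PF ⟂ AB ⇒ -9x+9y-54=0]]
   so F = (15/2, 27/2)

F = (15/2, 27/2)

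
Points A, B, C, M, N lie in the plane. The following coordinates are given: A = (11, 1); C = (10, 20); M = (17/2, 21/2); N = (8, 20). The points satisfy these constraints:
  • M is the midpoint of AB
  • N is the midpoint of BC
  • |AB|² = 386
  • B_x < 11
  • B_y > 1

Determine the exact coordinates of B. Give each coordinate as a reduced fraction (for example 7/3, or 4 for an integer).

1. B_x = 6  [B = 2·M−A = 2·(17/2, 21/2)−(11, 1)]
2. B_y = 20  [B = 2·M−A = 2·(17/2, 21/2)−(11, 1)]
   so B = (6, 20)

B = (6, 20)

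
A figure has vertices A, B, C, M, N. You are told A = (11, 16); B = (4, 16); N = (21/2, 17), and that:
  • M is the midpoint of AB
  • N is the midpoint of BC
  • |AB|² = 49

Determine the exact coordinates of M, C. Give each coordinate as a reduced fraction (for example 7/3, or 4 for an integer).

1. M_x = 15/2  [2·M = A+B = (11, 16)+(4, 16)]
2. M_y = 16  [2·M = A+B = (11, 16)+(4, 16)]
   so M = (15/2, 16)
3. C_x = 17  [C = 2·N−B = 2·(21/2, 17)−(4, 16)]
4. C_y = 18  [C = 2·N−B = 2·(21/2, 17)−(4, 16)]
   so C = (17, 18)

M = (15/2, 16)
C = (17, 18)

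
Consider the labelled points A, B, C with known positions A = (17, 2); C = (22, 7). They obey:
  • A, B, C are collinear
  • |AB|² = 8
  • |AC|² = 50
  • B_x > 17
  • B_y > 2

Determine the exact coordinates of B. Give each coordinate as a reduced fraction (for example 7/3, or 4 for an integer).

B = (19, 4)

1. B_x = 19  [[A, B, C are collinear ⇒ 5x-5y-75=0] ∩ [|B−(17, 2)|²=8]]
2. B_y = 4  [[A, B, C are collinear ⇒ 5x-5y-75=0] ∩ [|B−(17, 2)|²=8]]
   so B = (19, 4)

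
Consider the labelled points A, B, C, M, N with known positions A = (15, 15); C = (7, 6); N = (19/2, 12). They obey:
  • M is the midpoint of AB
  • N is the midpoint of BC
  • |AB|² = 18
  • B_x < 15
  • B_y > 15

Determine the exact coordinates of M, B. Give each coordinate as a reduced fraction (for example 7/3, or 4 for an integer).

1. B_x = 12  [B = 2·N−C = 2·(19/2, 12)−(7, 6)]
2. B_y = 18  [B = 2·N−C = 2·(19/2, 12)−(7, 6)]
   so B = (12, 18)
3. M_x = 27/2  [2·M = A+B = (15, 15)+(12, 18)]
4. M_y = 33/2  [2·M = A+B = (15, 15)+(12, 18)]
   so M = (27/2, 33/2)

M = (27/2, 33/2)
B = (12, 18)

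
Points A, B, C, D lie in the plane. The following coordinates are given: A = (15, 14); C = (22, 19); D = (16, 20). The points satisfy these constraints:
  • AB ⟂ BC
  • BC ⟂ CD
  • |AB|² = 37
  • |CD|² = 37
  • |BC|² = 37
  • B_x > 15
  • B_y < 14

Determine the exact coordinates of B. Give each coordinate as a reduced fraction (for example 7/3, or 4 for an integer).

B = (21, 13)

1. B_x = 21  [[BC ⟂ CD ⇒ 6x-1y-113=0] ∩ [|B−(15, 14)|²=37]]
2. B_y = 13  [[BC ⟂ CD ⇒ 6x-1y-113=0] ∩ [|B−(15, 14)|²=37]]
   so B = (21, 13)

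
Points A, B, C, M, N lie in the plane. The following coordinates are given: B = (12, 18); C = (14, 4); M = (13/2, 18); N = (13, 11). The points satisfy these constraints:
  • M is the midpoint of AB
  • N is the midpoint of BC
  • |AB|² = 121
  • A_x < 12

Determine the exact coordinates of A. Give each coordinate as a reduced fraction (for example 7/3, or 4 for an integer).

A = (1, 18)

1. A_x = 1  [A = 2·M−B = 2·(13/2, 18)−(12, 18)]
2. A_y = 18  [A = 2·M−B = 2·(13/2, 18)−(12, 18)]
   so A = (1, 18)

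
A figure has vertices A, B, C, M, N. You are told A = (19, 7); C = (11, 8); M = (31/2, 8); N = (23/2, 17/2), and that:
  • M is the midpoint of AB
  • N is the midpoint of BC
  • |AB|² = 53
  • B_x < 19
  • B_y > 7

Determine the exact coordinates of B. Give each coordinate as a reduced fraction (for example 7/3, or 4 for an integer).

B = (12, 9)

1. B_x = 12  [B = 2·M−A = 2·(31/2, 8)−(19, 7)]
2. B_y = 9  [B = 2·M−A = 2·(31/2, 8)−(19, 7)]
   so B = (12, 9)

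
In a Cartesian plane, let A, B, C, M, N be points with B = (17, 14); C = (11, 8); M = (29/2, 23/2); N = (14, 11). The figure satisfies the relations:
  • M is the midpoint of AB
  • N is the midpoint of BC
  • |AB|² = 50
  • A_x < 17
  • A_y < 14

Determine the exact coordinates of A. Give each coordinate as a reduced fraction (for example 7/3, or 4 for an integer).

1. A_x = 12  [A = 2·M−B = 2·(29/2, 23/2)−(17, 14)]
2. A_y = 9  [A = 2·M−B = 2·(29/2, 23/2)−(17, 14)]
   so A = (12, 9)

A = (12, 9)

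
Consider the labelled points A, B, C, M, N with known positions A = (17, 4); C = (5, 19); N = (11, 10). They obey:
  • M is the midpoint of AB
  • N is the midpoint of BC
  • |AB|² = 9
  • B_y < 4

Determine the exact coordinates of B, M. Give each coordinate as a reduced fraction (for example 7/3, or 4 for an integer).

1. B_x = 17  [B = 2·N−C = 2·(11, 10)−(5, 19)]
2. B_y = 1  [B = 2·N−C = 2·(11, 10)−(5, 19)]
   so B = (17, 1)
3. M_x = 17  [2·M = A+B = (17, 4)+(17, 1)]
4. M_y = 5/2  [2·M = A+B = (17, 4)+(17, 1)]
   so M = (17, 5/2)

B = (17, 1)
M = (17, 5/2)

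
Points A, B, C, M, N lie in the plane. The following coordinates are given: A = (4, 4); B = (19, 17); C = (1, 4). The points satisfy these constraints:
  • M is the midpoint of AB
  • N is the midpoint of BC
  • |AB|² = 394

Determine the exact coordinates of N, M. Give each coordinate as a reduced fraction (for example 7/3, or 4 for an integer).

N = (10, 21/2)
M = (23/2, 21/2)

1. M_x = 23/2  [2·M = A+B = (4, 4)+(19, 17)]
2. M_y = 21/2  [2·M = A+B = (4, 4)+(19, 17)]
   so M = (23/2, 21/2)
3. N_x = 10  [2·N = B+C = (19, 17)+(1, 4)]
4. N_y = 21/2  [2·N = B+C = (19, 17)+(1, 4)]
   so N = (10, 21/2)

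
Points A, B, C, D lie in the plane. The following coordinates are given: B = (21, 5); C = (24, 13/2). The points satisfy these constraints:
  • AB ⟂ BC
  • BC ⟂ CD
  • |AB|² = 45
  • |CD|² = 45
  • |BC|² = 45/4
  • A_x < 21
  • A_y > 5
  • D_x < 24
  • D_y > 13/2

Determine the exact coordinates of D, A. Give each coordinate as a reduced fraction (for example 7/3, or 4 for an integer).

D = (21, 25/2)
A = (18, 11)

1. D_x = 21  [[BC ⟂ CD ⇒ 3x+3/2y-327/4=0] ∩ [|D−(24, 13/2)|²=45]]
2. D_y = 25/2  [[BC ⟂ CD ⇒ 3x+3/2y-327/4=0] ∩ [|D−(24, 13/2)|²=45]]
   so D = (21, 25/2)
3. A_x = 18  [[AB ⟂ BC ⇒ -3x-3/2y+141/2=0] ∩ [|A−(21, 5)|²=45]]
4. A_y = 11  [[AB ⟂ BC ⇒ -3x-3/2y+141/2=0] ∩ [|A−(21, 5)|²=45]]
   so A = (18, 11)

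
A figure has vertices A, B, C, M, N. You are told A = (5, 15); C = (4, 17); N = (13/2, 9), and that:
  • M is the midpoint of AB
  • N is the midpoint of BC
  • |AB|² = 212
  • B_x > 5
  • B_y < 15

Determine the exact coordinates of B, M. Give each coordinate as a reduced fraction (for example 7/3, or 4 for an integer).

1. B_x = 9  [B = 2·N−C = 2·(13/2, 9)−(4, 17)]
2. B_y = 1  [B = 2·N−C = 2·(13/2, 9)−(4, 17)]
   so B = (9, 1)
3. M_x = 7  [2·M = A+B = (5, 15)+(9, 1)]
4. M_y = 8  [2·M = A+B = (5, 15)+(9, 1)]
   so M = (7, 8)

B = (9, 1)
M = (7, 8)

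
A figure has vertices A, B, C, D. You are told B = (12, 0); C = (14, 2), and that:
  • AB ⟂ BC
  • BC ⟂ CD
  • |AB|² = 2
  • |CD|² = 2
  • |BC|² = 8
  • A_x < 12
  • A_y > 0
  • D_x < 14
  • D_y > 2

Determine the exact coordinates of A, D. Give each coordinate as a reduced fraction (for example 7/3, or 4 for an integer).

A = (11, 1)
D = (13, 3)

1. A_x = 11  [[AB ⟂ BC ⇒ -2x-2y+24=0] ∩ [|A−(12, 0)|²=2]]
2. A_y = 1  [[AB ⟂ BC ⇒ -2x-2y+24=0] ∩ [|A−(12, 0)|²=2]]
   so A = (11, 1)
3. D_x = 13  [[BC ⟂ CD ⇒ 2x+2y-32=0] ∩ [|D−(14, 2)|²=2]]
4. D_y = 3  [[BC ⟂ CD ⇒ 2x+2y-32=0] ∩ [|D−(14, 2)|²=2]]
   so D = (13, 3)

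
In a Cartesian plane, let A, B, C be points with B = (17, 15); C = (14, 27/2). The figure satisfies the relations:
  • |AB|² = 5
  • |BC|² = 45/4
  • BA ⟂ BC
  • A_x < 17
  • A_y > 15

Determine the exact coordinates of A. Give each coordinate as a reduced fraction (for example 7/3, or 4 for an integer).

1. A_x = 16  [[BA ⟂ BC ⇒ -3x-3/2y+147/2=0] ∩ [|A−(17, 15)|²=5]]
2. A_y = 17  [[BA ⟂ BC ⇒ -3x-3/2y+147/2=0] ∩ [|A−(17, 15)|²=5]]
   so A = (16, 17)

A = (16, 17)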